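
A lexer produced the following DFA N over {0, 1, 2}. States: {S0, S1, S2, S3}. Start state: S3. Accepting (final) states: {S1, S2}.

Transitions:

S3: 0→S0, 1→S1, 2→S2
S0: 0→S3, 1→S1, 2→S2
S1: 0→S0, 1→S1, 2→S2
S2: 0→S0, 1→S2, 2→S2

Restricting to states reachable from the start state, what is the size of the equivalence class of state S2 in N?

2

All states are reachable from the start state.
Initial partition by acceptance: {S1,S2} | {S0,S3}.
No further refinement is possible. Final partition (2 blocks): {S1,S2} | {S0,S3}.
State S2 belongs to the block {S1,S2}, which has 2 states.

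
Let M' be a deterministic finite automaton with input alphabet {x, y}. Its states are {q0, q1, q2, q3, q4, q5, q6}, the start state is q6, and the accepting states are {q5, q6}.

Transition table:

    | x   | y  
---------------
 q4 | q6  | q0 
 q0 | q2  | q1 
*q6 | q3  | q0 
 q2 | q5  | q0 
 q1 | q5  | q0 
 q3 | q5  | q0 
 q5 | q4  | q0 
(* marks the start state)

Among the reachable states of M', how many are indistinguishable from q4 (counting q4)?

4

P0 = {q5,q6} | {q0,q1,q2,q3,q4}.
Split {q0,q1,q2,q3,q4} by δ(·,x) → {q1,q2,q3,q4} and {q0}.
Stable partition: {q5,q6} | {q1,q2,q3,q4} | {q0} — 3 equivalence classes.
The equivalence class containing q4 is {q1,q2,q3,q4}, of size 4.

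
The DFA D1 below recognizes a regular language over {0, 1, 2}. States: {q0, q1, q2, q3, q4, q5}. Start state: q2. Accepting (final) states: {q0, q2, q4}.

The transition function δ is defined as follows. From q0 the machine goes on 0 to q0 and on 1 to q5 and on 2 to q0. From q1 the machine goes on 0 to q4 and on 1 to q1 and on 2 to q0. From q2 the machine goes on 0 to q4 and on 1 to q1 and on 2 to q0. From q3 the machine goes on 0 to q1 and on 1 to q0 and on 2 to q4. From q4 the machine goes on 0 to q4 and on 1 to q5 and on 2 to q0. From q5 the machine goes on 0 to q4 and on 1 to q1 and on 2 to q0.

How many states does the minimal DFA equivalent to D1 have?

States {q3} cannot be reached from the start state, so discard them.
Start with accepting vs non-accepting: {q0,q2,q4} | {q1,q5}.
Stable partition: {q0,q2,q4} | {q1,q5} — 2 equivalence classes.

2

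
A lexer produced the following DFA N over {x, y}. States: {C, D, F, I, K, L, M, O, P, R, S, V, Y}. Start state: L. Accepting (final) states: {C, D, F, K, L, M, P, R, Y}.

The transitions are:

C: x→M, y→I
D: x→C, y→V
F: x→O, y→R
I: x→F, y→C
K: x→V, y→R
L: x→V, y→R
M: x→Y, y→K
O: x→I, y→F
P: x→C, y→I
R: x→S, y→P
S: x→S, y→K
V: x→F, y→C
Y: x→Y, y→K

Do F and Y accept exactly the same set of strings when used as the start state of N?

Reachable states from the start: {C,F,I,K,L,M,O,P,R,S,V,Y}. Unreachable: {D} — drop them.
P0 = {C,F,K,L,M,P,R,Y} | {I,O,S,V}.
Split {C,F,K,L,M,P,R,Y} by δ(·,x) → {F,K,L,R} and {C,M,P,Y}.
On input y, block {F,K,L,R} splits into {F,K,L} and {R}.
Split {I,O,S,V} by δ(·,x) → {O,S} and {I,V}.
Refine {F,K,L} on symbol x: members go to different blocks, giving {K,L} and {F}.
On input x, block {O,S} splits into {O} and {S}.
Refine {C,M,P,Y} on symbol y: members go to different blocks, giving {M,Y} and {C,P}.
Refine {C,P} on symbol x: members go to different blocks, giving {P} and {C}.
No further refinement is possible. Final partition (9 blocks): {K,L} | {O} | {M,Y} | {R} | {I,V} | {F} | {S} | {P} | {C}.
F and Y end up in different blocks, so they are distinguishable. For instance, the string 'x' is accepted from only Y.

No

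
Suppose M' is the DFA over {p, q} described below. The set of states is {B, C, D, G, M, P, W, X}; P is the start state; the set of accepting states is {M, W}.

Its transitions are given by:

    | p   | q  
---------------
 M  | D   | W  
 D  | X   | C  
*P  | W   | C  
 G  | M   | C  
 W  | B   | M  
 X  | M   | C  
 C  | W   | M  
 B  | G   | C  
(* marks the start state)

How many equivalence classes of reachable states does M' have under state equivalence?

4

Every state is reachable, so we keep all 8.
P0 = {M,W} | {B,C,D,G,P,X}.
Refine {B,C,D,G,P,X} on symbol p: members go to different blocks, giving {C,G,P,X} and {B,D}.
Refine {C,G,P,X} on symbol q: members go to different blocks, giving {G,P,X} and {C}.
The partition is now stable with 4 blocks: {M,W} | {G,P,X} | {B,D} | {C}.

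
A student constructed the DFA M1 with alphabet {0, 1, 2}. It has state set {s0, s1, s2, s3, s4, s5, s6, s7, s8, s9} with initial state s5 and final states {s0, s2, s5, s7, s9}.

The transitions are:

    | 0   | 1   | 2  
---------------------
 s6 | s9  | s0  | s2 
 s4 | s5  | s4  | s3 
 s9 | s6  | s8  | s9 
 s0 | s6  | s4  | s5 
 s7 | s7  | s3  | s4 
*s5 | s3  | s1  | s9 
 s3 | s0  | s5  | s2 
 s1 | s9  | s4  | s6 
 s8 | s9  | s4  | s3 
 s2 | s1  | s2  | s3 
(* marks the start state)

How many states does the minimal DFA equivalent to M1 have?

First remove the unreachable states {s7}; 9 states remain.
Initial partition by acceptance: {s0,s2,s5,s9} | {s1,s3,s4,s6,s8}.
Refine {s0,s2,s5,s9} on symbol 1: members go to different blocks, giving {s0,s5,s9} and {s2}.
On input 1, block {s1,s3,s4,s6,s8} splits into {s1,s4,s8} and {s3,s6}.
Stable partition: {s0,s5,s9} | {s1,s4,s8} | {s2} | {s3,s6} — 4 equivalence classes.

4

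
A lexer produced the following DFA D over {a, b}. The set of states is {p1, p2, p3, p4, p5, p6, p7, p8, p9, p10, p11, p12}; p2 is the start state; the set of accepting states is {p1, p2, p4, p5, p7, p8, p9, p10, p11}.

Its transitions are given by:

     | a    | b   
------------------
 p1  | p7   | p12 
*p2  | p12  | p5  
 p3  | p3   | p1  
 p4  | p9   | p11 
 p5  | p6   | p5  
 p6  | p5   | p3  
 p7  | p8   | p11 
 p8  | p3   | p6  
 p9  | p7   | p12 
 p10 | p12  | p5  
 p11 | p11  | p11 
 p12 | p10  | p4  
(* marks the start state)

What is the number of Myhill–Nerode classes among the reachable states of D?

All states are reachable from the start state.
Initial partition by acceptance: {p1,p2,p4,p5,p7,p8,p9,p10,p11} | {p3,p6,p12}.
Split {p1,p2,p4,p5,p7,p8,p9,p10,p11} by δ(·,a) → {p1,p4,p7,p9,p11} and {p2,p5,p8,p10}.
Refine {p1,p4,p7,p9,p11} on symbol a: members go to different blocks, giving {p1,p4,p9,p11} and {p7}.
On input a, block {p1,p4,p9,p11} splits into {p1,p9} and {p4,p11}.
Split {p3,p6,p12} by δ(·,a) → {p6,p12} and {p3}.
Refine {p6,p12} on symbol b: members go to different blocks, giving {p6} and {p12}.
Split {p2,p5,p8,p10} by δ(·,a) → {p2,p10} and {p5} and {p8}.
On input a, block {p4,p11} splits into {p4} and {p11}.
The partition is now stable with 10 blocks: {p1,p9} | {p6} | {p2,p10} | {p7} | {p4} | {p3} | {p12} | {p5} | {p8} | {p11}.

10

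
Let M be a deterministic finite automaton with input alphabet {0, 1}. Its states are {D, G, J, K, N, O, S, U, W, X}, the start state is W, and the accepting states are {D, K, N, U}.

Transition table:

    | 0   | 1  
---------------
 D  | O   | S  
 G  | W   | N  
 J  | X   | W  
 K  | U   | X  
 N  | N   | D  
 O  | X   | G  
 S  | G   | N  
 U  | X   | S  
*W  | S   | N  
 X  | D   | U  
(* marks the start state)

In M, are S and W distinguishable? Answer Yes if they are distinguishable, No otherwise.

States {J,K} cannot be reached from the start state, so discard them.
Initial partition by acceptance: {D,N,U} | {G,O,S,W,X}.
On input 0, block {D,N,U} splits into {D,U} and {N}.
Split {G,O,S,W,X} by δ(·,0) → {G,O,S,W} and {X}.
Refine {D,U} on symbol 0: members go to different blocks, giving {U} and {D}.
On input 0, block {G,O,S,W} splits into {G,S,W} and {O}.
The partition is now stable with 6 blocks: {U} | {G,S,W} | {N} | {X} | {D} | {O}.
S and W lie in the same block of the stable partition, so they are equivalent — no string distinguishes them.

No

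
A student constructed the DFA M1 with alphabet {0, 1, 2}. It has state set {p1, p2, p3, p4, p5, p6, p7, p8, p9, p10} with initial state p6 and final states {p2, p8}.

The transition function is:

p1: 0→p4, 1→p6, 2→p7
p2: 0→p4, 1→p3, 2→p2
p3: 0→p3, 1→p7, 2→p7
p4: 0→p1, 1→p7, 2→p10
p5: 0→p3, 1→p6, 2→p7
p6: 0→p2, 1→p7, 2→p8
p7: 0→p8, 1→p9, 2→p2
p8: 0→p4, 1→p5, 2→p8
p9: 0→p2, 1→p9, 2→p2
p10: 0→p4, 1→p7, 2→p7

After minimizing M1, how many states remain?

5

Initial partition by acceptance: {p2,p8} | {p1,p3,p4,p5,p6,p7,p9,p10}.
Split {p1,p3,p4,p5,p6,p7,p9,p10} by δ(·,0) → {p1,p3,p4,p5,p10} and {p6,p7,p9}.
Refine {p1,p3,p4,p5,p10} on symbol 2: members go to different blocks, giving {p1,p3,p5,p10} and {p4}.
Refine {p1,p3,p5,p10} on symbol 0: members go to different blocks, giving {p1,p10} and {p3,p5}.
Stable partition: {p2,p8} | {p1,p10} | {p6,p7,p9} | {p4} | {p3,p5} — 5 equivalence classes.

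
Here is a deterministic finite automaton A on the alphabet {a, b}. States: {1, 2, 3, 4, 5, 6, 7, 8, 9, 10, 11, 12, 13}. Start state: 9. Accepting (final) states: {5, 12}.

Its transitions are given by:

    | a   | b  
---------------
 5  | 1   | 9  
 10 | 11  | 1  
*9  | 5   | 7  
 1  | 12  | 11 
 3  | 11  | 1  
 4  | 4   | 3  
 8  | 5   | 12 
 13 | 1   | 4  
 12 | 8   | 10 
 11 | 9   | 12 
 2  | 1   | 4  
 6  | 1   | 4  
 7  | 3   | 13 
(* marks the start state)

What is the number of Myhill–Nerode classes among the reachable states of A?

10

First remove the unreachable states {2,6}; 11 states remain.
P0 = {5,12} | {1,3,4,7,8,9,10,11,13}.
Split {1,3,4,7,8,9,10,11,13} by δ(·,a) → {3,4,7,10,11,13} and {1,8,9}.
Refine {5,12} on symbol b: members go to different blocks, giving {5} and {12}.
On input a, block {3,4,7,10,11,13} splits into {3,4,7,10} and {11,13}.
On input a, block {3,4,7,10} splits into {3,10} and {4,7}.
On input a, block {1,8,9} splits into {8,9} and {1}.
Split {8,9} by δ(·,b) → {8} and {9}.
Refine {11,13} on symbol a: members go to different blocks, giving {11} and {13}.
On input a, block {4,7} splits into {4} and {7}.
The partition is now stable with 10 blocks: {5} | {3,10} | {8} | {12} | {11} | {4} | {1} | {9} | {13} | {7}.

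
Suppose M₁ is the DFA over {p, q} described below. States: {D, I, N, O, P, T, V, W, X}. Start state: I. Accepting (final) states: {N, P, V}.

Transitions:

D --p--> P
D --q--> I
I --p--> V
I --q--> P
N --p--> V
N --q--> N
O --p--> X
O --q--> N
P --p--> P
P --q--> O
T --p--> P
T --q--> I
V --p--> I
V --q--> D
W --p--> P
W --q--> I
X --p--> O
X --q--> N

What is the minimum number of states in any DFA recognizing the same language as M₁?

6

States {T,W} cannot be reached from the start state, so discard them.
P0 = {N,P,V} | {D,I,O,X}.
Split {N,P,V} by δ(·,p) → {N,P} and {V}.
Refine {N,P} on symbol p: members go to different blocks, giving {N} and {P}.
On input p, block {D,I,O,X} splits into {O,X} and {D} and {I}.
No further refinement is possible. Final partition (6 blocks): {N} | {O,X} | {V} | {P} | {D} | {I}.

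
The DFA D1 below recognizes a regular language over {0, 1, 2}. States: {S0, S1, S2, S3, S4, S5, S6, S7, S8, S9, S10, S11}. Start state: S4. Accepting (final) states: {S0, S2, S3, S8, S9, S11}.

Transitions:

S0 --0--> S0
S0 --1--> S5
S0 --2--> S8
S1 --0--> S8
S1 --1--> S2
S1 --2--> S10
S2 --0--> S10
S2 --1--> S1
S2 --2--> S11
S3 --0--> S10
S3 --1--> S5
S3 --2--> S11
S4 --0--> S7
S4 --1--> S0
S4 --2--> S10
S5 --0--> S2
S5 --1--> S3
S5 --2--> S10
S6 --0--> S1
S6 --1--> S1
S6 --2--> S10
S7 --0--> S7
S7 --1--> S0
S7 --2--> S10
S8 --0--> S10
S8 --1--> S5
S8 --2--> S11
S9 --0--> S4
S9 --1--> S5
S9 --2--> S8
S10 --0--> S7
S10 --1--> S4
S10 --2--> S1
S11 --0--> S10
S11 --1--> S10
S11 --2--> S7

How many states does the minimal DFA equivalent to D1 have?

States {S6,S9} cannot be reached from the start state, so discard them.
Initial partition by acceptance: {S0,S2,S3,S8,S11} | {S1,S4,S5,S7,S10}.
Split {S0,S2,S3,S8,S11} by δ(·,0) → {S2,S3,S8,S11} and {S0}.
Refine {S2,S3,S8,S11} on symbol 2: members go to different blocks, giving {S2,S3,S8} and {S11}.
Split {S1,S4,S5,S7,S10} by δ(·,0) → {S4,S7,S10} and {S1,S5}.
Split {S4,S7,S10} by δ(·,1) → {S4,S7} and {S10}.
Stable partition: {S2,S3,S8} | {S4,S7} | {S0} | {S11} | {S1,S5} | {S10} — 6 equivalence classes.

6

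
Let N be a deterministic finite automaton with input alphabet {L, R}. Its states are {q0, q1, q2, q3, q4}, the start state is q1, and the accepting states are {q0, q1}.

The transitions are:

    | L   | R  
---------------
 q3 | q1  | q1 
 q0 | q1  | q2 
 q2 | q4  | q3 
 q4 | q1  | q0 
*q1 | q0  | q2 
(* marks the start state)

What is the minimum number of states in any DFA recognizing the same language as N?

P0 = {q0,q1} | {q2,q3,q4}.
On input L, block {q2,q3,q4} splits into {q3,q4} and {q2}.
The partition is now stable with 3 blocks: {q0,q1} | {q3,q4} | {q2}.

3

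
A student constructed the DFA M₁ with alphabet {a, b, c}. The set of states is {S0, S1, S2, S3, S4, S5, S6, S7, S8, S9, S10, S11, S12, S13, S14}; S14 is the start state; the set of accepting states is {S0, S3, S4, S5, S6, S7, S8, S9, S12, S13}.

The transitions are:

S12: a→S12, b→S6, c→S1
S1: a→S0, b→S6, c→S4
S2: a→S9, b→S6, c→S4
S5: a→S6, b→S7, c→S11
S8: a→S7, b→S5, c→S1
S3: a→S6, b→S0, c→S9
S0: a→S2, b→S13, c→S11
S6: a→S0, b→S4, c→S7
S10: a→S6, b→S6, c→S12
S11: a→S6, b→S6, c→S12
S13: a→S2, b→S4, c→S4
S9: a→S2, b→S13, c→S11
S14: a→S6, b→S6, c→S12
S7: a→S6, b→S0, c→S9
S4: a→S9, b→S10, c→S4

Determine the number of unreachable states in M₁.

3

BFS from S14 reaches {S0, S1, S2, S4, S6, S7, S9, S10, S11, S12, S13, S14}; the 3 state(s) S3, S5, S8 are never visited.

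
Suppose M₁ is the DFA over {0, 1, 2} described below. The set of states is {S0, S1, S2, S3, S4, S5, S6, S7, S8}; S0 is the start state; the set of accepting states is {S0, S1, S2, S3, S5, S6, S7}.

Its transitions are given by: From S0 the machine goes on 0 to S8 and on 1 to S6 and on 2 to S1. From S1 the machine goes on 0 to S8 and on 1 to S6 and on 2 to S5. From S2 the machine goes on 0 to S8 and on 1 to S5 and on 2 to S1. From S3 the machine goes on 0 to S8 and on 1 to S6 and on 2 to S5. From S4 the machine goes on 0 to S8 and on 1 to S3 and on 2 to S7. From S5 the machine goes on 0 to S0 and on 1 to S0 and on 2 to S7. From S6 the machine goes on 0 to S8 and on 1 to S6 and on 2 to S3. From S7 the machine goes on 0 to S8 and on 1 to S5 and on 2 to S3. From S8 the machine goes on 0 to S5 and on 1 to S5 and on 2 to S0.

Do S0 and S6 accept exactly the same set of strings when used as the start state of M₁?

States {S2,S4} cannot be reached from the start state, so discard them.
Start with accepting vs non-accepting: {S0,S1,S3,S5,S6,S7} | {S8}.
Refine {S0,S1,S3,S5,S6,S7} on symbol 0: members go to different blocks, giving {S0,S1,S3,S6,S7} and {S5}.
On input 1, block {S0,S1,S3,S6,S7} splits into {S0,S1,S3,S6} and {S7}.
On input 2, block {S0,S1,S3,S6} splits into {S0,S6} and {S1,S3}.
No further refinement is possible. Final partition (5 blocks): {S0,S6} | {S8} | {S5} | {S7} | {S1,S3}.
S0 and S6 lie in the same block of the stable partition, so they are equivalent — no string distinguishes them.

Yes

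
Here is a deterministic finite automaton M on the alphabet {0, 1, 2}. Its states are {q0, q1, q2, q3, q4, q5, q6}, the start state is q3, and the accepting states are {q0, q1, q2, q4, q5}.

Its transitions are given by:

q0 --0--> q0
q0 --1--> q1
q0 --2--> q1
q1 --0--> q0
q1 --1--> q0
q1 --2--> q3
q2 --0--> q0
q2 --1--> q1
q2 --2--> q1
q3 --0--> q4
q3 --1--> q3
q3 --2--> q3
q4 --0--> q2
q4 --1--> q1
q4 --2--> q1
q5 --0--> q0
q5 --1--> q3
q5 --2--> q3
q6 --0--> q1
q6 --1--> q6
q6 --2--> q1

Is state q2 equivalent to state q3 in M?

No

First remove the unreachable states {q5,q6}; 5 states remain.
P0 = {q0,q1,q2,q4} | {q3}.
Split {q0,q1,q2,q4} by δ(·,2) → {q0,q2,q4} and {q1}.
The partition is now stable with 3 blocks: {q0,q2,q4} | {q3} | {q1}.
q2 and q3 end up in different blocks, so they are distinguishable. For instance, the string 'ε' is accepted from only q2.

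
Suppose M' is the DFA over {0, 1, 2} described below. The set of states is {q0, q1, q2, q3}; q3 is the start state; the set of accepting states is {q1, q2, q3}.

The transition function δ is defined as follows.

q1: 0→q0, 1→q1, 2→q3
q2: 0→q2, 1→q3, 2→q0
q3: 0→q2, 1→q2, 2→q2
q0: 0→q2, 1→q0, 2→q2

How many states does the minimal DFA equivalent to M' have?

3

First remove the unreachable states {q1}; 3 states remain.
Initial partition by acceptance: {q2,q3} | {q0}.
Split {q2,q3} by δ(·,2) → {q2} and {q3}.
The partition is now stable with 3 blocks: {q2} | {q0} | {q3}.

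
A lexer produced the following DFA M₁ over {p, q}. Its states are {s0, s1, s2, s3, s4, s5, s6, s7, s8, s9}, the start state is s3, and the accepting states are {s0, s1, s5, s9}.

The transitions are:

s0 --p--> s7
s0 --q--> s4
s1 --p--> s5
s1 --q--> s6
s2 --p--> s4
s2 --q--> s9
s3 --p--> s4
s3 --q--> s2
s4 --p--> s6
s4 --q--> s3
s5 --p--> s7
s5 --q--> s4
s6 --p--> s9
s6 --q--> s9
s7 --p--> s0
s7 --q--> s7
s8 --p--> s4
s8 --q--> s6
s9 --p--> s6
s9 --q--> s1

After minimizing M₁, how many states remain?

States {s8} cannot be reached from the start state, so discard them.
P0 = {s0,s1,s5,s9} | {s2,s3,s4,s6,s7}.
Split {s0,s1,s5,s9} by δ(·,p) → {s0,s5,s9} and {s1}.
Split {s0,s5,s9} by δ(·,q) → {s0,s5} and {s9}.
Split {s2,s3,s4,s6,s7} by δ(·,p) → {s2,s3,s4} and {s6} and {s7}.
Refine {s2,s3,s4} on symbol p: members go to different blocks, giving {s2,s3} and {s4}.
Refine {s2,s3} on symbol q: members go to different blocks, giving {s2} and {s3}.
No further refinement is possible. Final partition (8 blocks): {s0,s5} | {s2} | {s1} | {s9} | {s6} | {s7} | {s4} | {s3}.

8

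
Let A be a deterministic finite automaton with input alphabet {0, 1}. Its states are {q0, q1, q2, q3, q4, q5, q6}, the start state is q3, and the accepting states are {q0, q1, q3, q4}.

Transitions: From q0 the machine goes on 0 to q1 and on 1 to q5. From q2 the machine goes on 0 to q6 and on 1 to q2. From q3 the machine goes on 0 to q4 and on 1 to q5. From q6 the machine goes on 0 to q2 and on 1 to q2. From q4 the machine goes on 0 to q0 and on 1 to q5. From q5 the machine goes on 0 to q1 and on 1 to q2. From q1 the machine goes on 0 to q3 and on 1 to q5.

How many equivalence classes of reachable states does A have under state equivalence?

All states are reachable from the start state.
P0 = {q0,q1,q3,q4} | {q2,q5,q6}.
On input 0, block {q2,q5,q6} splits into {q2,q6} and {q5}.
The partition is now stable with 3 blocks: {q0,q1,q3,q4} | {q2,q6} | {q5}.

3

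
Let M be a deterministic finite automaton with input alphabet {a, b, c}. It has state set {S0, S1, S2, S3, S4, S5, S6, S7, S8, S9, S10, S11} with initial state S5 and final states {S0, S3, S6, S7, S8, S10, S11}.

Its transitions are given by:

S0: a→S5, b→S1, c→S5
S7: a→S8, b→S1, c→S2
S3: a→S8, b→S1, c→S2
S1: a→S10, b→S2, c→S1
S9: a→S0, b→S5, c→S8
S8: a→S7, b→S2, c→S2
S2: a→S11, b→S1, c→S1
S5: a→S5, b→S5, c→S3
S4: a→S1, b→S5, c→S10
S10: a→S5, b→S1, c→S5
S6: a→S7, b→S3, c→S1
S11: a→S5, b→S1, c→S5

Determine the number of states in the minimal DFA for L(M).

4

States {S0,S4,S6,S9} cannot be reached from the start state, so discard them.
Start with accepting vs non-accepting: {S3,S7,S8,S10,S11} | {S1,S2,S5}.
Split {S3,S7,S8,S10,S11} by δ(·,a) → {S3,S7,S8} and {S10,S11}.
On input a, block {S1,S2,S5} splits into {S1,S2} and {S5}.
Stable partition: {S3,S7,S8} | {S1,S2} | {S10,S11} | {S5} — 4 equivalence classes.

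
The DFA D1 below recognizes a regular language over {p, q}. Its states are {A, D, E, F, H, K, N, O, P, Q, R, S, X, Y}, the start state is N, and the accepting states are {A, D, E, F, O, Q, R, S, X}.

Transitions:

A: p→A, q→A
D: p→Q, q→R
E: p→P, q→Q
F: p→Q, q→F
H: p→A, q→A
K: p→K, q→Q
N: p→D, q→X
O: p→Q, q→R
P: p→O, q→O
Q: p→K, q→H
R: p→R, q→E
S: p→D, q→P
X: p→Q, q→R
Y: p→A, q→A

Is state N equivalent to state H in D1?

Reachable states from the start: {A,D,E,H,K,N,O,P,Q,R,X}. Unreachable: {F,S,Y} — drop them.
Start with accepting vs non-accepting: {A,D,E,O,Q,R,X} | {H,K,N,P}.
Refine {A,D,E,O,Q,R,X} on symbol p: members go to different blocks, giving {A,D,O,R,X} and {E,Q}.
On input p, block {A,D,O,R,X} splits into {D,O,X} and {A,R}.
On input p, block {H,K,N,P} splits into {N,P} and {H} and {K}.
Refine {E,Q} on symbol p: members go to different blocks, giving {Q} and {E}.
Refine {A,R} on symbol q: members go to different blocks, giving {R} and {A}.
No further refinement is possible. Final partition (8 blocks): {D,O,X} | {N,P} | {Q} | {R} | {H} | {K} | {E} | {A}.
N and H end up in different blocks, so they are distinguishable. For instance, the string 'ppp' is accepted from only H.

No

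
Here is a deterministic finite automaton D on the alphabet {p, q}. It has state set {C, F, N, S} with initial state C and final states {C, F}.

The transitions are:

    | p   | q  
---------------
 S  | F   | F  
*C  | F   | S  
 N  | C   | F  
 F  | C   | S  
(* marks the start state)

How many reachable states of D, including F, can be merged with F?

2

Reachable states from the start: {C,F,S}. Unreachable: {N} — drop them.
Start with accepting vs non-accepting: {C,F} | {S}.
No further refinement is possible. Final partition (2 blocks): {C,F} | {S}.
The equivalence class containing F is {C,F}, of size 2.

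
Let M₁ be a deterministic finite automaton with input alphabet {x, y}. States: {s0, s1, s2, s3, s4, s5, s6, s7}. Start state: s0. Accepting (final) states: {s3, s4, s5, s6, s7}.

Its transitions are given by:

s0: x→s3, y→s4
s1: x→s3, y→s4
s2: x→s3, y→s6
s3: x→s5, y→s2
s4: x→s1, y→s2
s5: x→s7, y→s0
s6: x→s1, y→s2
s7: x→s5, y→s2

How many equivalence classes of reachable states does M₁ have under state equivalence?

Initial partition by acceptance: {s3,s4,s5,s6,s7} | {s0,s1,s2}.
Refine {s3,s4,s5,s6,s7} on symbol x: members go to different blocks, giving {s3,s5,s7} and {s4,s6}.
The partition is now stable with 3 blocks: {s3,s5,s7} | {s0,s1,s2} | {s4,s6}.

3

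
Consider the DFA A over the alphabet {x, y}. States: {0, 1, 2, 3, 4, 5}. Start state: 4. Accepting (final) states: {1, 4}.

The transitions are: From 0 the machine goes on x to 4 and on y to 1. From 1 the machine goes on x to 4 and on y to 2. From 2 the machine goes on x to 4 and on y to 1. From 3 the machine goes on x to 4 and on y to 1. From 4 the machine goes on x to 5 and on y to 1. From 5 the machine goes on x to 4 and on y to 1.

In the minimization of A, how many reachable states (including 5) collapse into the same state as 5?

2

First remove the unreachable states {0,3}; 4 states remain.
Start with accepting vs non-accepting: {1,4} | {2,5}.
Refine {1,4} on symbol x: members go to different blocks, giving {1} and {4}.
The partition is now stable with 3 blocks: {1} | {2,5} | {4}.
The equivalence class containing 5 is {2,5}, of size 2.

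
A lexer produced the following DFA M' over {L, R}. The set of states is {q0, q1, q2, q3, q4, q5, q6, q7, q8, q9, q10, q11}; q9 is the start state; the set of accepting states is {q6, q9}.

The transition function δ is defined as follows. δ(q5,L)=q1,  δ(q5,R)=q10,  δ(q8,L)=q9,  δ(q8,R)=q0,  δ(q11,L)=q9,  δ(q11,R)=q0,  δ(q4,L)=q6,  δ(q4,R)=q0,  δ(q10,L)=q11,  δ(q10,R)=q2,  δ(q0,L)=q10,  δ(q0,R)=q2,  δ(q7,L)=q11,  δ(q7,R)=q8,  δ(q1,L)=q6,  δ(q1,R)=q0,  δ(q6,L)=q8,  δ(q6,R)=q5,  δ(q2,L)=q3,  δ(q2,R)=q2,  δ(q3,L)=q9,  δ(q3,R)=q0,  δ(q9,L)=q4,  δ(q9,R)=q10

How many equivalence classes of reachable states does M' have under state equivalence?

Reachable states from the start: {q0,q1,q2,q3,q4,q5,q6,q8,q9,q10,q11}. Unreachable: {q7} — drop them.
Start with accepting vs non-accepting: {q6,q9} | {q0,q1,q2,q3,q4,q5,q8,q10,q11}.
Split {q0,q1,q2,q3,q4,q5,q8,q10,q11} by δ(·,L) → {q1,q3,q4,q8,q11} and {q0,q2,q5,q10}.
Split {q0,q2,q5,q10} by δ(·,L) → {q2,q5,q10} and {q0}.
Stable partition: {q6,q9} | {q1,q3,q4,q8,q11} | {q2,q5,q10} | {q0} — 4 equivalence classes.

4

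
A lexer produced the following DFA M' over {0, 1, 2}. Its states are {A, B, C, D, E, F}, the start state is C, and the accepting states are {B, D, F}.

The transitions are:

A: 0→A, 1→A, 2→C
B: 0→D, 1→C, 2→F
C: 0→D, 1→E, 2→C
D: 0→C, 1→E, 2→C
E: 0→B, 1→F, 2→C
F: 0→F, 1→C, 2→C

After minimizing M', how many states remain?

5

States {A} cannot be reached from the start state, so discard them.
Start with accepting vs non-accepting: {B,D,F} | {C,E}.
On input 0, block {B,D,F} splits into {B,F} and {D}.
Split {B,F} by δ(·,0) → {B} and {F}.
Split {C,E} by δ(·,0) → {C} and {E}.
The partition is now stable with 5 blocks: {B} | {C} | {D} | {F} | {E}.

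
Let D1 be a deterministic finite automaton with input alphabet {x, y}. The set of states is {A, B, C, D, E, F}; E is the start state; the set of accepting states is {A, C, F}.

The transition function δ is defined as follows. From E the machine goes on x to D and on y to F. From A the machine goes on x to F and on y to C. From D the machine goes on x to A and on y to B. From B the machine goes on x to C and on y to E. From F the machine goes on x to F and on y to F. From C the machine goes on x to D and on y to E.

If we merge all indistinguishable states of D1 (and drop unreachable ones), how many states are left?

6

Every state is reachable, so we keep all 6.
Initial partition by acceptance: {A,C,F} | {B,D,E}.
Refine {A,C,F} on symbol x: members go to different blocks, giving {A,F} and {C}.
Split {A,F} by δ(·,y) → {A} and {F}.
Refine {B,D,E} on symbol x: members go to different blocks, giving {B} and {D} and {E}.
The partition is now stable with 6 blocks: {A} | {B} | {C} | {F} | {D} | {E}.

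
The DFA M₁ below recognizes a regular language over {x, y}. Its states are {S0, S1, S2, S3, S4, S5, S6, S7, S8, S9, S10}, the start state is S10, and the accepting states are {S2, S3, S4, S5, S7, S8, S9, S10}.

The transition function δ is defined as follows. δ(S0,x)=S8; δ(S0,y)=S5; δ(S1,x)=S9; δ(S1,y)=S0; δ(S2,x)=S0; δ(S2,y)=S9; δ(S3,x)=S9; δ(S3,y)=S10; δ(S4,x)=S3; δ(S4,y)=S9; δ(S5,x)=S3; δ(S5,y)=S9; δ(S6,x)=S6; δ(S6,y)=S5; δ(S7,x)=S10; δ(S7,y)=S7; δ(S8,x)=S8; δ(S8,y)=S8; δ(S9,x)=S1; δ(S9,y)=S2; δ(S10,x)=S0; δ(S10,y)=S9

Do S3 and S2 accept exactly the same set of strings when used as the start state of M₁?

No

First remove the unreachable states {S4,S6,S7}; 8 states remain.
Start with accepting vs non-accepting: {S2,S3,S5,S8,S9,S10} | {S0,S1}.
Refine {S2,S3,S5,S8,S9,S10} on symbol x: members go to different blocks, giving {S2,S9,S10} and {S3,S5,S8}.
Split {S0,S1} by δ(·,x) → {S0} and {S1}.
On input x, block {S2,S9,S10} splits into {S2,S10} and {S9}.
Split {S3,S5,S8} by δ(·,x) → {S5,S8} and {S3}.
Split {S5,S8} by δ(·,x) → {S5} and {S8}.
The partition is now stable with 7 blocks: {S2,S10} | {S0} | {S5} | {S1} | {S9} | {S3} | {S8}.
S3 and S2 end up in different blocks, so they are distinguishable. For instance, the string 'x' is accepted from only S3.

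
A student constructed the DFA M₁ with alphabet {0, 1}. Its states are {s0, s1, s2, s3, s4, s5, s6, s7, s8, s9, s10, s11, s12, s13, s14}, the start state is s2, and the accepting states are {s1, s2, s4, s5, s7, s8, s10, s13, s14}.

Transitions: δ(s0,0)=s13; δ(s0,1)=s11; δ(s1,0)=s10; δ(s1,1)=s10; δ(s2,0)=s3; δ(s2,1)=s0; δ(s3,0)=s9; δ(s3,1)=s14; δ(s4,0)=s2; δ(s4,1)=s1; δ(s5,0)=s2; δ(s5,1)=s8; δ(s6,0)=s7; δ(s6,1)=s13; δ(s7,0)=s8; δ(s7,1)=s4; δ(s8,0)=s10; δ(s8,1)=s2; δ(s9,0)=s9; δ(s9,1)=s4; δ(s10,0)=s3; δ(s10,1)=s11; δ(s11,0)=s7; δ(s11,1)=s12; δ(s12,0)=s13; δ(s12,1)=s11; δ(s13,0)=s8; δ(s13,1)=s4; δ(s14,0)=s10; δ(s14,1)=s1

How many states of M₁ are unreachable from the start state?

2

Starting at s2 and following transitions, the reachable set is {s0, s1, s2, s3, s4, s7, s8, s9, s10, s11, s12, s13, s14}. That leaves s5, s6 unreachable — 2 in total.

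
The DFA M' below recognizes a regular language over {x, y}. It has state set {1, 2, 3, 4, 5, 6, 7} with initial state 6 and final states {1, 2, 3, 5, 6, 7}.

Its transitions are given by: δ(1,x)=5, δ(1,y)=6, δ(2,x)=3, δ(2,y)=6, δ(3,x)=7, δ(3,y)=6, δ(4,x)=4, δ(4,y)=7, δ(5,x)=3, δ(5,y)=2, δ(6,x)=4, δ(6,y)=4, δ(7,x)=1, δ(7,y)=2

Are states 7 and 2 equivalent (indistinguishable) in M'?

No

Every state is reachable, so we keep all 7.
Initial partition by acceptance: {1,2,3,5,6,7} | {4}.
Split {1,2,3,5,6,7} by δ(·,x) → {1,2,3,5,7} and {6}.
Split {1,2,3,5,7} by δ(·,y) → {1,2,3} and {5,7}.
Refine {1,2,3} on symbol x: members go to different blocks, giving {1,3} and {2}.
The partition is now stable with 5 blocks: {1,3} | {4} | {6} | {5,7} | {2}.
7 and 2 end up in different blocks, so they are distinguishable. For instance, the string 'yx' is accepted from only 7.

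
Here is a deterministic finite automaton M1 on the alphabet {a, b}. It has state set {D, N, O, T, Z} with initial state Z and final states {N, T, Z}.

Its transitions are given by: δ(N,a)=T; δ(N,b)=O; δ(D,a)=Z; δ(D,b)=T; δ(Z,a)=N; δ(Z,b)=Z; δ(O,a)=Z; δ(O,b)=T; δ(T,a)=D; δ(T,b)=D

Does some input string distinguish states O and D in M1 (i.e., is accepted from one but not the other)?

All states are reachable from the start state.
Start with accepting vs non-accepting: {N,T,Z} | {D,O}.
On input a, block {N,T,Z} splits into {N,Z} and {T}.
Split {N,Z} by δ(·,a) → {N} and {Z}.
The partition is now stable with 4 blocks: {N} | {D,O} | {T} | {Z}.
O and D lie in the same block of the stable partition, so they are equivalent — no string distinguishes them.

No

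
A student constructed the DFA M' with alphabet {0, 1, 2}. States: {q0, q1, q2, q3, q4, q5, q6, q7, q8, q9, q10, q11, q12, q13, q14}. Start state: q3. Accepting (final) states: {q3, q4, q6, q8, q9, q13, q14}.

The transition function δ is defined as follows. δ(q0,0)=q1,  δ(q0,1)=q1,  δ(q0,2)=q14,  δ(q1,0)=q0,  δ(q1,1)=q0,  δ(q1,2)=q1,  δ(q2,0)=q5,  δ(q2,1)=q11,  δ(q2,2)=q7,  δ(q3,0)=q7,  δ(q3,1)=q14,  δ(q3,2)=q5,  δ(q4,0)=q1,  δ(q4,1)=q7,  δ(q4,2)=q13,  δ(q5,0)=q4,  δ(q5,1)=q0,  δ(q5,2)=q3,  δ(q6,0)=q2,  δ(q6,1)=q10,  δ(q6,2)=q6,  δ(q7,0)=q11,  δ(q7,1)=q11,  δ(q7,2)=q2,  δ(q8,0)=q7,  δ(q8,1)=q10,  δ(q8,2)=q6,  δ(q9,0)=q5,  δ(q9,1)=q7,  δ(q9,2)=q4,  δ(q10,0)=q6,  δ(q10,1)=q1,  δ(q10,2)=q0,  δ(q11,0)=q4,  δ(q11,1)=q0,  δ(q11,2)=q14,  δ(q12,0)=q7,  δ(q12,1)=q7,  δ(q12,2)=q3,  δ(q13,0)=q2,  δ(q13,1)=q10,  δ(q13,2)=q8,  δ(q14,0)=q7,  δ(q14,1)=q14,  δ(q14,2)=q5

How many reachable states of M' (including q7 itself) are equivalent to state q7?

First remove the unreachable states {q9,q12}; 13 states remain.
Initial partition by acceptance: {q3,q4,q6,q8,q13,q14} | {q0,q1,q2,q5,q7,q10,q11}.
Refine {q3,q4,q6,q8,q13,q14} on symbol 1: members go to different blocks, giving {q4,q6,q8,q13} and {q3,q14}.
On input 0, block {q0,q1,q2,q5,q7,q10,q11} splits into {q0,q1,q2,q7} and {q5,q10,q11}.
On input 1, block {q4,q6,q8,q13} splits into {q6,q8,q13} and {q4}.
Refine {q0,q1,q2,q7} on symbol 0: members go to different blocks, giving {q0,q1} and {q2,q7}.
Split {q0,q1} by δ(·,2) → {q0} and {q1}.
On input 0, block {q5,q10,q11} splits into {q5,q11} and {q10}.
The partition is now stable with 8 blocks: {q6,q8,q13} | {q0} | {q3,q14} | {q5,q11} | {q4} | {q2,q7} | {q1} | {q10}.
The equivalence class containing q7 is {q2,q7}, of size 2.

2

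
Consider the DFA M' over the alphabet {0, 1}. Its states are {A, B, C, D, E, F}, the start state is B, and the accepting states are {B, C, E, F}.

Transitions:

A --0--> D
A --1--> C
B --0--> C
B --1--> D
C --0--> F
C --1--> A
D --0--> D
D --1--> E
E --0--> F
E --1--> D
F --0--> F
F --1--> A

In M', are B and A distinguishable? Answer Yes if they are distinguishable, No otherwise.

Yes

Initial partition by acceptance: {B,C,E,F} | {A,D}.
No further refinement is possible. Final partition (2 blocks): {B,C,E,F} | {A,D}.
B and A end up in different blocks, so they are distinguishable. For instance, the string 'ε' is accepted from only B.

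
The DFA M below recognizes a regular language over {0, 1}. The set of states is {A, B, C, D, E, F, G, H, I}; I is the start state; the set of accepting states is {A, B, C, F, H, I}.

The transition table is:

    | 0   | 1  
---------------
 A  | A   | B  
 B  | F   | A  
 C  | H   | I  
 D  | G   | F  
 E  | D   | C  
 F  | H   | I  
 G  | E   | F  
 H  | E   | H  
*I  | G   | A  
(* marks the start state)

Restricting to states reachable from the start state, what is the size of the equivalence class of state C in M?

2

Every state is reachable, so we keep all 9.
Initial partition by acceptance: {A,B,C,F,H,I} | {D,E,G}.
Split {A,B,C,F,H,I} by δ(·,0) → {A,B,C,F} and {H,I}.
On input 0, block {A,B,C,F} splits into {A,B} and {C,F}.
On input 0, block {A,B} splits into {A} and {B}.
On input 1, block {H,I} splits into {H} and {I}.
No further refinement is possible. Final partition (6 blocks): {A} | {D,E,G} | {H} | {C,F} | {B} | {I}.
The equivalence class containing C is {C,F}, of size 2.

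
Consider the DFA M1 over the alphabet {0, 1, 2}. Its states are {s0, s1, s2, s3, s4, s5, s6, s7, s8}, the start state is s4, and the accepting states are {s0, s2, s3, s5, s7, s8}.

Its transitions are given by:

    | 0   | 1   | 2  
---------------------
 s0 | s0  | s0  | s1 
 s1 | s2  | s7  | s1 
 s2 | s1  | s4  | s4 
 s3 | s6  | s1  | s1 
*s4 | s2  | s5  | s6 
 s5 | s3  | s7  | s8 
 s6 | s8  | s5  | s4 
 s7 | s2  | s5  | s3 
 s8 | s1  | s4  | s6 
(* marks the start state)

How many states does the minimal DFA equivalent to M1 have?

First remove the unreachable states {s0}; 8 states remain.
Start with accepting vs non-accepting: {s2,s3,s5,s7,s8} | {s1,s4,s6}.
On input 0, block {s2,s3,s5,s7,s8} splits into {s2,s3,s8} and {s5,s7}.
No further refinement is possible. Final partition (3 blocks): {s2,s3,s8} | {s1,s4,s6} | {s5,s7}.

3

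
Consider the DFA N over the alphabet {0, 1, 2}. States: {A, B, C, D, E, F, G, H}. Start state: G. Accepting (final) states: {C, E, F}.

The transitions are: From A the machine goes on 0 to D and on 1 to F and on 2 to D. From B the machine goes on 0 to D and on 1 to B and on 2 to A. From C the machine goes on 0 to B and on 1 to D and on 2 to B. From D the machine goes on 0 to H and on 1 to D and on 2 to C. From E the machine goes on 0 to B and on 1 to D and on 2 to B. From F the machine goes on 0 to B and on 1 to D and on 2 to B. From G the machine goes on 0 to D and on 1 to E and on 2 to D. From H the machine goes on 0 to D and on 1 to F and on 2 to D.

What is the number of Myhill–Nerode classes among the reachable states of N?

4

All states are reachable from the start state.
Initial partition by acceptance: {C,E,F} | {A,B,D,G,H}.
Refine {A,B,D,G,H} on symbol 1: members go to different blocks, giving {A,G,H} and {B,D}.
Split {B,D} by δ(·,0) → {B} and {D}.
The partition is now stable with 4 blocks: {C,E,F} | {A,G,H} | {B} | {D}.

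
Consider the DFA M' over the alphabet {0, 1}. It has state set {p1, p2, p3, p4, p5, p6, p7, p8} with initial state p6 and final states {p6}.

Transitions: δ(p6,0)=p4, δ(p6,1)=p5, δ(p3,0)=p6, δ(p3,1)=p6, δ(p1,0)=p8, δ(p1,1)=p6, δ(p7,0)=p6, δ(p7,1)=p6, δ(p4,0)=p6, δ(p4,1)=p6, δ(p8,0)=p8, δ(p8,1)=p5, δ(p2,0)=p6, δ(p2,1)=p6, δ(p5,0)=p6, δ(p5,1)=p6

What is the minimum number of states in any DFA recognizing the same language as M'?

First remove the unreachable states {p1,p2,p3,p7,p8}; 3 states remain.
Start with accepting vs non-accepting: {p6} | {p4,p5}.
Stable partition: {p6} | {p4,p5} — 2 equivalence classes.

2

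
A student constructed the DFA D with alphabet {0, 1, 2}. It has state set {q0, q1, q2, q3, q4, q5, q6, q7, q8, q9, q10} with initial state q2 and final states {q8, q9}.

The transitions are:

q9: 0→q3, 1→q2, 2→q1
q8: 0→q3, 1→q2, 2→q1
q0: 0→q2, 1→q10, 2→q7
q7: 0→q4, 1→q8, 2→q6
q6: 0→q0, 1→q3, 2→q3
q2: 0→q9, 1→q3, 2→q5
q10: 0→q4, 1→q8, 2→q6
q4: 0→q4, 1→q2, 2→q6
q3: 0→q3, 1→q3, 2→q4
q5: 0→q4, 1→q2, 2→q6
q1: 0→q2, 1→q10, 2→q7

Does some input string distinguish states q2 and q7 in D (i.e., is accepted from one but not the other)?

Start with accepting vs non-accepting: {q8,q9} | {q0,q1,q2,q3,q4,q5,q6,q7,q10}.
On input 0, block {q0,q1,q2,q3,q4,q5,q6,q7,q10} splits into {q0,q1,q3,q4,q5,q6,q7,q10} and {q2}.
Refine {q0,q1,q3,q4,q5,q6,q7,q10} on symbol 0: members go to different blocks, giving {q3,q4,q5,q6,q7,q10} and {q0,q1}.
Split {q3,q4,q5,q6,q7,q10} by δ(·,0) → {q3,q4,q5,q7,q10} and {q6}.
On input 1, block {q3,q4,q5,q7,q10} splits into {q4,q5} and {q7,q10} and {q3}.
The partition is now stable with 7 blocks: {q8,q9} | {q4,q5} | {q2} | {q0,q1} | {q6} | {q7,q10} | {q3}.
q2 and q7 end up in different blocks, so they are distinguishable. For instance, the string '0' is accepted from only q2.

Yes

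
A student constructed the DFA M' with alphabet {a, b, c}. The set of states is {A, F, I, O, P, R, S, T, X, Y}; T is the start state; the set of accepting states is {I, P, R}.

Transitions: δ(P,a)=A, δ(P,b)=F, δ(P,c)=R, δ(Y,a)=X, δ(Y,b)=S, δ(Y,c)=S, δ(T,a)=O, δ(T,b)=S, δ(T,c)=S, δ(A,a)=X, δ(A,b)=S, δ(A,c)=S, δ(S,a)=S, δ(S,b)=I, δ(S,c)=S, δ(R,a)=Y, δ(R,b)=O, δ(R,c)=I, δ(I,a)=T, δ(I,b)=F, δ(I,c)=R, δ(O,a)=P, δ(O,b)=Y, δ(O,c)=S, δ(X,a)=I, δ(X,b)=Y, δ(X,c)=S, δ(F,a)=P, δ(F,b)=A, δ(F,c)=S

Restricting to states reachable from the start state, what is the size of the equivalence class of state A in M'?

3

P0 = {I,P,R} | {A,F,O,S,T,X,Y}.
Refine {A,F,O,S,T,X,Y} on symbol a: members go to different blocks, giving {A,S,T,Y} and {F,O,X}.
Split {A,S,T,Y} by δ(·,a) → {A,T,Y} and {S}.
No further refinement is possible. Final partition (4 blocks): {I,P,R} | {A,T,Y} | {F,O,X} | {S}.
State A belongs to the block {A,T,Y}, which has 3 states.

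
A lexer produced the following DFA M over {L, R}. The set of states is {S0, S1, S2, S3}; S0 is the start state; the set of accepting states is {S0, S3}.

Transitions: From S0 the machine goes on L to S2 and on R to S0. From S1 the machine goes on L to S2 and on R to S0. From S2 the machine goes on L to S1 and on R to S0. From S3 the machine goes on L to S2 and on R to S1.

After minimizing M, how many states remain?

Reachable states from the start: {S0,S1,S2}. Unreachable: {S3} — drop them.
Start with accepting vs non-accepting: {S0} | {S1,S2}.
The partition is now stable with 2 blocks: {S0} | {S1,S2}.

2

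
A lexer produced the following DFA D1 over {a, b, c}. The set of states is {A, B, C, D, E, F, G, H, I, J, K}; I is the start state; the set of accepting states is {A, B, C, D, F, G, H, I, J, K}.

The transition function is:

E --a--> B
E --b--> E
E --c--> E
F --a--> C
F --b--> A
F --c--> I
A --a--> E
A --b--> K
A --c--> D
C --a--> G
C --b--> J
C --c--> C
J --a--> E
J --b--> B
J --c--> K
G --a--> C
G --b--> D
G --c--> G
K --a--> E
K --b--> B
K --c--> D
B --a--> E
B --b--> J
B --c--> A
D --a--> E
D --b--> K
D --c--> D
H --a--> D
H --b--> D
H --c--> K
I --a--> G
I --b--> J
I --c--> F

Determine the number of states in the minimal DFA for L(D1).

First remove the unreachable states {H}; 10 states remain.
Initial partition by acceptance: {A,B,C,D,F,G,I,J,K} | {E}.
Split {A,B,C,D,F,G,I,J,K} by δ(·,a) → {A,B,D,J,K} and {C,F,G,I}.
No further refinement is possible. Final partition (3 blocks): {A,B,D,J,K} | {E} | {C,F,G,I}.

3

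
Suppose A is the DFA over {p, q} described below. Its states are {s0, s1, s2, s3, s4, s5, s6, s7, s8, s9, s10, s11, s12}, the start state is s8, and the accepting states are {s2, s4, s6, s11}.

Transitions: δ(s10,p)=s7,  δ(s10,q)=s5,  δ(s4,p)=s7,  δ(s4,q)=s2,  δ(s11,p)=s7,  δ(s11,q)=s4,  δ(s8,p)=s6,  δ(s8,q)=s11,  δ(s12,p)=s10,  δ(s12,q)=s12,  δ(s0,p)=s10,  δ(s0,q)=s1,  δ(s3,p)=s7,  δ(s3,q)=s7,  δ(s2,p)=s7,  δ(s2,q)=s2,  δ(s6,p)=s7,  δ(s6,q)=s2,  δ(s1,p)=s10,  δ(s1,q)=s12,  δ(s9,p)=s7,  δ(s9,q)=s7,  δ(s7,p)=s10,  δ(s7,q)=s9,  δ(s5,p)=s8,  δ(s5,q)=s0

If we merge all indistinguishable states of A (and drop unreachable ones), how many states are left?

7

Reachable states from the start: {s0,s1,s2,s4,s5,s6,s7,s8,s9,s10,s11,s12}. Unreachable: {s3} — drop them.
Start with accepting vs non-accepting: {s2,s4,s6,s11} | {s0,s1,s5,s7,s8,s9,s10,s12}.
On input p, block {s0,s1,s5,s7,s8,s9,s10,s12} splits into {s0,s1,s5,s7,s9,s10,s12} and {s8}.
Split {s0,s1,s5,s7,s9,s10,s12} by δ(·,p) → {s0,s1,s7,s9,s10,s12} and {s5}.
On input q, block {s0,s1,s7,s9,s10,s12} splits into {s0,s1,s7,s9,s12} and {s10}.
Refine {s0,s1,s7,s9,s12} on symbol p: members go to different blocks, giving {s0,s1,s7,s12} and {s9}.
Refine {s0,s1,s7,s12} on symbol q: members go to different blocks, giving {s0,s1,s12} and {s7}.
Stable partition: {s2,s4,s6,s11} | {s0,s1,s12} | {s8} | {s5} | {s10} | {s9} | {s7} — 7 equivalence classes.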